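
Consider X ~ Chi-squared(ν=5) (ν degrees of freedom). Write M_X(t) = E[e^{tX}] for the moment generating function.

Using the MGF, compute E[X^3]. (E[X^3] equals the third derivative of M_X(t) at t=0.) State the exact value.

E[X^3] = M^(3)(0) = 315

M_X(t) = (1 - 2*t)^(-5/2)
M^(3)(t) = -315/(32*t^5*√(1 - 2*t) - 80*t^4*√(1 - 2*t) + 80*t^3*√(1 - 2*t) - 40*t^2*√(1 - 2*t) + 10*t*√(1 - 2*t) - √(1 - 2*t))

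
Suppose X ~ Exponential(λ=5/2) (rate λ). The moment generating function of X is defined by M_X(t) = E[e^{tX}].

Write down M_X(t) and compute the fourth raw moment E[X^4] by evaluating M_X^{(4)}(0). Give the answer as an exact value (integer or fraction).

M_X(t) = 5/(2*(5/2 - t))
dM/dt = 10/(4*t^2 - 20*t + 25)
d^2M/dt^2 = -40/(8*t^3 - 60*t^2 + 150*t - 125)
d^3M/dt^3 = 240/(16*t^4 - 160*t^3 + 600*t^2 - 1000*t + 625)
d^4M/dt^4 = -1920/(32*t^5 - 400*t^4 + 2000*t^3 - 5000*t^2 + 6250*t - 3125)

E[X^4] = d^4M/dt^4 |_{t=0} = 384/625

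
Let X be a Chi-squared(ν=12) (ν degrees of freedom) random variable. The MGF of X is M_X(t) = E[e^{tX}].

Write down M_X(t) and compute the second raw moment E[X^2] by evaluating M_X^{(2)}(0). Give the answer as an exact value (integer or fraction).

M_X(t) = (1 - 2*t)^(-6)
D^2[M](t) = 168/(256*t^8 - 1024*t^7 + 1792*t^6 - 1792*t^5 + 1120*t^4 - 448*t^3 + 112*t^2 - 16*t + 1)

E[X^2] = D^2[M](0) = 168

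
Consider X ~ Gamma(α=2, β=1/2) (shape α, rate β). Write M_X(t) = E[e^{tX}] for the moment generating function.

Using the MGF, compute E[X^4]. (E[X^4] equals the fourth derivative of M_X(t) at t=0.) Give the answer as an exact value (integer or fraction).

M_X(t) = 1/(4*(1/2 - t)^2)
M′(t) = -4/(8*t^3 - 12*t^2 + 6*t - 1)
M′′(t) = 24/(16*t^4 - 32*t^3 + 24*t^2 - 8*t + 1)
M′′′(t) = -192/(32*t^5 - 80*t^4 + 80*t^3 - 40*t^2 + 10*t - 1)
M′′′′(t) = 1920/(64*t^6 - 192*t^5 + 240*t^4 - 160*t^3 + 60*t^2 - 12*t + 1)

E[X^4] = M′′′′(0) = 1920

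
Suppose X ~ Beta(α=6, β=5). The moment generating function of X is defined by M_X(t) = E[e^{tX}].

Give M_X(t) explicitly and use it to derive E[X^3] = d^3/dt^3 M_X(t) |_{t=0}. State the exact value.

E[X^3] = d^3M/dt^3 |_{t=0} = 28/143

M_X(t) = ₁F₁(6; 11; t)
dM/dt = 6*₁F₁(7; 12; t)/11
d^2M/dt^2 = 7*₁F₁(8; 13; t)/22
d^3M/dt^3 = 28*₁F₁(9; 14; t)/143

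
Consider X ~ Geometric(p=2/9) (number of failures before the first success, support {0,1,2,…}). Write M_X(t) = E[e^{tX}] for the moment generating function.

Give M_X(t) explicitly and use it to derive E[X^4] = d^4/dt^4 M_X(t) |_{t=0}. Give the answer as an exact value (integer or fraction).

E[X^4] = d^4M/dt^4 |_{t=0} = 5320

M_X(t) = 2/(9*(1 - 7*e^(t)/9))
dM/dt = 14*e^(t)/(49*e^(2*t) - 126*e^(t) + 81)
d^2M/dt^2 = (-98*e^(2*t) - 126*e^(t))/(343*e^(3*t) - 1323*e^(2*t) + 1701*e^(t) - 729)
d^3M/dt^3 = (686*e^(3*t) + 3528*e^(2*t) + 1134*e^(t))/(2401*e^(4*t) - 12348*e^(3*t) + 23814*e^(2*t) - 20412*e^(t) + 6561)
d^4M/dt^4 = (-4802*e^(4*t) - 67914*e^(3*t) - 87318*e^(2*t) - 10206*e^(t))/(16807*e^(5*t) - 108045*e^(4*t) + 277830*e^(3*t) - 357210*e^(2*t) + 229635*e^(t) - 59049)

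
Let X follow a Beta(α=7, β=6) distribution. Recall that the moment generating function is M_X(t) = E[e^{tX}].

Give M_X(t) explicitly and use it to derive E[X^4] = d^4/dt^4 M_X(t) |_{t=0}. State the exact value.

E[X^4] = D^4[M](0) = 3/26

M_X(t) = ₁F₁(7; 13; t)
D^4[M](t) = 3*₁F₁(11; 17; t)/26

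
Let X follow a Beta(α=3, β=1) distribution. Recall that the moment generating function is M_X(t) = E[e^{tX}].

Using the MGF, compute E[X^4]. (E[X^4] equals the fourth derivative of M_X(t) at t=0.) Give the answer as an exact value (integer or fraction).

E[X^4] = M^(4)(0) = 3/7

M_X(t) = ₁F₁(3; 4; t)
M^(4)(t) = 3*₁F₁(7; 8; t)/7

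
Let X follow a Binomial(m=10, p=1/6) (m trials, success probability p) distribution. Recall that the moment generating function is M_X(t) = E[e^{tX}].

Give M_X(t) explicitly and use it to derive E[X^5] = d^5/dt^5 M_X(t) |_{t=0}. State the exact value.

M_X(t) = (e^(t)/6 + 5/6)^10

E[X^5] = d^5M/dt^5 |_{t=0} = 2975/18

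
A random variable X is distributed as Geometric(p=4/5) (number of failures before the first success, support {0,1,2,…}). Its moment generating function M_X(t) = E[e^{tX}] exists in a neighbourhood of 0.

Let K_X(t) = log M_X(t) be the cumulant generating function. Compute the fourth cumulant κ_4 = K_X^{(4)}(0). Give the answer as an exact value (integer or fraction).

M_X(t) = 4/(5*(1 - e^(t)/5))
K_X(t) = log M_X(t) = -log(1 - e^(t)/5) - log(5) + 2*log(2)
K^(4)(t) = (5*e^(3*t) + 100*e^(2*t) + 125*e^(t))/(e^(4*t) - 20*e^(3*t) + 150*e^(2*t) - 500*e^(t) + 625)

κ_4 = K^(4)(0) = 115/128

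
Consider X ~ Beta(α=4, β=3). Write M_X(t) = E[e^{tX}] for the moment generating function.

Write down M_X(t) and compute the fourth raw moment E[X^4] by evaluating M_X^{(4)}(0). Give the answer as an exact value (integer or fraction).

M_X(t) = ₁F₁(4; 7; t)
D^4[M](t) = ₁F₁(8; 11; t)/6

E[X^4] = D^4[M](0) = 1/6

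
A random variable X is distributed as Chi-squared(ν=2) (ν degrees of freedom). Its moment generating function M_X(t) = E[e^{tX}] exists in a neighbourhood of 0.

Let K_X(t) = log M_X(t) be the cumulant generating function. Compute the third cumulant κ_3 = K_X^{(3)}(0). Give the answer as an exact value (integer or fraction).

κ_3 = D^3[K](0) = 16

M_X(t) = 1/(1 - 2*t)
K_X(t) = log M_X(t) = -log(1 - 2*t)
D^3[K](t) = -16/(8*t^3 - 12*t^2 + 6*t - 1)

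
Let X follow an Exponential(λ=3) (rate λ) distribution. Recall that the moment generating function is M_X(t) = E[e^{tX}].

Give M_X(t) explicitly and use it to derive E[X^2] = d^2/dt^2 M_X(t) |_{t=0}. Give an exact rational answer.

M_X(t) = 3/(3 - t)
dM/dt = 3/(t^2 - 6*t + 9)
d^2M/dt^2 = -6/(t^3 - 9*t^2 + 27*t - 27)

E[X^2] = d^2M/dt^2 |_{t=0} = 2/9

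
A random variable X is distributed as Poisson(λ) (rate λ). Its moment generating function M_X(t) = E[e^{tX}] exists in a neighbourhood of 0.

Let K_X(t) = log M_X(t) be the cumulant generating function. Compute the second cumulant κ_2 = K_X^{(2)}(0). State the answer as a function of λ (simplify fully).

M_X(t) = e^(λ*(e^(t) - 1))
K_X(t) = log M_X(t) = λ*(e^(t) - 1)
K^(2)(t) = λ*e^(t)

κ_2 = K^(2)(0) = λ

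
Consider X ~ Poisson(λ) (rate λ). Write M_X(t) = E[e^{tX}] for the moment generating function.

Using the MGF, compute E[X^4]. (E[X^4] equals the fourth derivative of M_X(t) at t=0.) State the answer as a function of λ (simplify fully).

M_X(t) = e^(λ*(e^(t) - 1))
dM/dt = λ*e^(-λ)*e^(t)*e^(λ*e^(t))
d^2M/dt^2 = (λ^2*e^(2*t)*e^(λ*e^(t)) + λ*e^(t)*e^(λ*e^(t)))*e^(-λ)
d^3M/dt^3 = (λ^3*e^(3*t)*e^(λ*e^(t)) + 3*λ^2*e^(2*t)*e^(λ*e^(t)) + λ*e^(t)*e^(λ*e^(t)))*e^(-λ)
d^4M/dt^4 = (λ^4*e^(4*t)*e^(λ*e^(t)) + 6*λ^3*e^(3*t)*e^(λ*e^(t)) + 7*λ^2*e^(2*t)*e^(λ*e^(t)) + λ*e^(t)*e^(λ*e^(t)))*e^(-λ)

E[X^4] = d^4M/dt^4 |_{t=0} = λ*(λ^3 + 6*λ^2 + 7*λ + 1)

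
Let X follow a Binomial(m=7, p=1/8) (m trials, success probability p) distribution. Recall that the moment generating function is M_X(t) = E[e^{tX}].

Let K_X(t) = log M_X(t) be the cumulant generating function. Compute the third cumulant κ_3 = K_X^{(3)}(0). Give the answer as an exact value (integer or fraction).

κ_3 = K^(3)(0) = 147/256

M_X(t) = (e^(t)/8 + 7/8)^7
K_X(t) = log M_X(t) = 7*log(e^(t)/8 + 7/8)
K^(3)(t) = (-49*e^(2*t) + 343*e^(t))/(e^(3*t) + 21*e^(2*t) + 147*e^(t) + 343)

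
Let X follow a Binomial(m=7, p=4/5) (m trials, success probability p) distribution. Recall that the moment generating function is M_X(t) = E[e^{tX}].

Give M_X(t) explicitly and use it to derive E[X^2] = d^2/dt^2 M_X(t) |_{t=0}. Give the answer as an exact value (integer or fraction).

M_X(t) = (4*e^(t)/5 + 1/5)^7
dM/dt = 114688*e^(7*t)/78125 + 172032*e^(6*t)/78125 + 21504*e^(5*t)/15625 + 7168*e^(4*t)/15625 + 1344*e^(3*t)/15625 + 672*e^(2*t)/78125 + 28*e^(t)/78125
d^2M/dt^2 = 802816*e^(7*t)/78125 + 1032192*e^(6*t)/78125 + 21504*e^(5*t)/3125 + 28672*e^(4*t)/15625 + 4032*e^(3*t)/15625 + 1344*e^(2*t)/78125 + 28*e^(t)/78125

E[X^2] = d^2M/dt^2 |_{t=0} = 812/25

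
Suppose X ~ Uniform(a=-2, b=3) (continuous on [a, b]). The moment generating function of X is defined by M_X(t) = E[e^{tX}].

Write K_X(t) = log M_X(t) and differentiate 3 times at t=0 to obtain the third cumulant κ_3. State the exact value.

M_X(t) = (e^(3*t) - e^(-2*t))/(5*t)
K_X(t) = log M_X(t) = -log(t) + log(e^(3*t) - e^(-2*t)) - log(5)
dK/dt = (3*t*e^(5*t) + 2*t - e^(5*t) + 1)/(t*e^(5*t) - t)
d^2K/dt^2 = (-25*t^2*e^(5*t) + e^(10*t) - 2*e^(5*t) + 1)/(t^2*e^(10*t) - 2*t^2*e^(5*t) + t^2)
d^3K/dt^3 = (125*t^3*e^(10*t) + 125*t^3*e^(5*t) - 2*e^(15*t) + 6*e^(10*t) - 6*e^(5*t) + 2)/(t^3*e^(15*t) - 3*t^3*e^(10*t) + 3*t^3*e^(5*t) - t^3)

κ_3 = d^3K/dt^3 |_{t=0} = 0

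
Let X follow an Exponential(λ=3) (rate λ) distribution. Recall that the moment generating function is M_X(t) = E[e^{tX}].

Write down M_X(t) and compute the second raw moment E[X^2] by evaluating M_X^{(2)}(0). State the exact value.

E[X^2] = d^2M/dt^2 |_{t=0} = 2/9

M_X(t) = 3/(3 - t)
dM/dt = 3/(t^2 - 6*t + 9)
d^2M/dt^2 = -6/(t^3 - 9*t^2 + 27*t - 27)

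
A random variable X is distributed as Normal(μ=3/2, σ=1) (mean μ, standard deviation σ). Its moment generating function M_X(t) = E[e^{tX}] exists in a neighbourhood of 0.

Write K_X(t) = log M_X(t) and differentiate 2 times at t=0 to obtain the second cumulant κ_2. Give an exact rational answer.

κ_2 = d^2K/dt^2 |_{t=0} = 1

M_X(t) = e^(t^2/2 + 3*t/2)
K_X(t) = log M_X(t) = t^2/2 + 3*t/2
dK/dt = t + 3/2
d^2K/dt^2 = 1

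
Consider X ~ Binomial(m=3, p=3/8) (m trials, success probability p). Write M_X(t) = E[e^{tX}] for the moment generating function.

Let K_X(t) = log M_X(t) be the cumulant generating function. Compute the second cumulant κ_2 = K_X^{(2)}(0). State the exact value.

M_X(t) = (3*e^(t)/8 + 5/8)^3
K_X(t) = log M_X(t) = 3*log(3*e^(t)/8 + 5/8)
D^2[K](t) = 45*e^(t)/(9*e^(2*t) + 30*e^(t) + 25)

κ_2 = D^2[K](0) = 45/64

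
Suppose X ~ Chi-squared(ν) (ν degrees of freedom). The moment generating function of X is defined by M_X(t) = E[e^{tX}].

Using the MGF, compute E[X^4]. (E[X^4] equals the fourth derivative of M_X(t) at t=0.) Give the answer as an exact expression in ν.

M_X(t) = (1 - 2*t)^(-ν/2)
M^(4)(t) = (ν^4 + 12*ν^3 + 44*ν^2 + 48*ν)/(16*t^4*(1 - 2*t)^(ν/2) - 32*t^3*(1 - 2*t)^(ν/2) + 24*t^2*(1 - 2*t)^(ν/2) - 8*t*(1 - 2*t)^(ν/2) + (1 - 2*t)^(ν/2))

E[X^4] = M^(4)(0) = ν*(ν^3 + 12*ν^2 + 44*ν + 48)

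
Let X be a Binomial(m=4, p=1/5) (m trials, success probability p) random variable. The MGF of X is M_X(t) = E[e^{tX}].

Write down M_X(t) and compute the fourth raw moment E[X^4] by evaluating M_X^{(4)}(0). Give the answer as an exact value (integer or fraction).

E[X^4] = d^4M/dt^4 |_{t=0} = 3344/625

M_X(t) = (e^(t)/5 + 4/5)^4
dM/dt = 4*e^(4*t)/625 + 48*e^(3*t)/625 + 192*e^(2*t)/625 + 256*e^(t)/625
d^2M/dt^2 = 16*e^(4*t)/625 + 144*e^(3*t)/625 + 384*e^(2*t)/625 + 256*e^(t)/625
d^3M/dt^3 = 64*e^(4*t)/625 + 432*e^(3*t)/625 + 768*e^(2*t)/625 + 256*e^(t)/625
d^4M/dt^4 = 256*e^(4*t)/625 + 1296*e^(3*t)/625 + 1536*e^(2*t)/625 + 256*e^(t)/625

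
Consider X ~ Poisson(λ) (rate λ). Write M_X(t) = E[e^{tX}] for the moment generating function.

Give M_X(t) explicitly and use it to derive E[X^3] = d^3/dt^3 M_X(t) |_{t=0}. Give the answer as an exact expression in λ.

M_X(t) = e^(λ*(e^(t) - 1))
dM/dt = λ*e^(-λ)*e^(t)*e^(λ*e^(t))
d^2M/dt^2 = (λ^2*e^(2*t)*e^(λ*e^(t)) + λ*e^(t)*e^(λ*e^(t)))*e^(-λ)
d^3M/dt^3 = (λ^3*e^(3*t)*e^(λ*e^(t)) + 3*λ^2*e^(2*t)*e^(λ*e^(t)) + λ*e^(t)*e^(λ*e^(t)))*e^(-λ)

E[X^3] = d^3M/dt^3 |_{t=0} = λ*(λ^2 + 3*λ + 1)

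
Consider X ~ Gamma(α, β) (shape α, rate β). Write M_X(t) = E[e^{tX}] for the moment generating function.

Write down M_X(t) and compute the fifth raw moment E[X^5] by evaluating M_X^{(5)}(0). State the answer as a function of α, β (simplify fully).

E[X^5] = M^(5)(0) = α*(α^4 + 10*α^3 + 35*α^2 + 50*α + 24)/β^5

M_X(t) = (β/(β - t))^α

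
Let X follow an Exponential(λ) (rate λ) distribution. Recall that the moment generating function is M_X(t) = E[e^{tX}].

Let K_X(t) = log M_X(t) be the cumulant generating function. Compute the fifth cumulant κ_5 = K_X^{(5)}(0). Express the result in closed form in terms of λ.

κ_5 = D^5[K](0) = 24/λ^5

M_X(t) = λ/(λ - t)
K_X(t) = log M_X(t) = log(λ) - log(λ - t)
D^5[K](t) = -24/(-λ^5 + 5*λ^4*t - 10*λ^3*t^2 + 10*λ^2*t^3 - 5*λ*t^4 + t^5)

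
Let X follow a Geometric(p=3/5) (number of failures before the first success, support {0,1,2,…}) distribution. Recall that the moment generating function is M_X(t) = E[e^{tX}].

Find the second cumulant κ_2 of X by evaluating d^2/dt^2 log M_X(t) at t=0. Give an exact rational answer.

M_X(t) = 3/(5*(1 - 2*e^(t)/5))
K_X(t) = log M_X(t) = -log(1 - 2*e^(t)/5) - log(5) + log(3)
dK/dt = -2*e^(t)/(2*e^(t) - 5)
d^2K/dt^2 = 10*e^(t)/(4*e^(2*t) - 20*e^(t) + 25)

κ_2 = d^2K/dt^2 |_{t=0} = 10/9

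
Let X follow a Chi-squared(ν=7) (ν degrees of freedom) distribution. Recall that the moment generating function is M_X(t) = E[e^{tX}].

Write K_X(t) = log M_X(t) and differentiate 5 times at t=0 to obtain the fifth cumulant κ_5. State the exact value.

M_X(t) = (1 - 2*t)^(-7/2)
K_X(t) = log M_X(t) = -7*log(1 - 2*t)/2
D^5[K](t) = -2688/(32*t^5 - 80*t^4 + 80*t^3 - 40*t^2 + 10*t - 1)

κ_5 = D^5[K](0) = 2688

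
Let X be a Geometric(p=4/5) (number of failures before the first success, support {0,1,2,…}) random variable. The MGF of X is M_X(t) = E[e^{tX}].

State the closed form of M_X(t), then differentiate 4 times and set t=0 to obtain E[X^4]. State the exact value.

E[X^4] = d^4M/dt^4 |_{t=0} = 57/32

M_X(t) = 4/(5*(1 - e^(t)/5))
dM/dt = 4*e^(t)/(e^(2*t) - 10*e^(t) + 25)
d^2M/dt^2 = (-4*e^(2*t) - 20*e^(t))/(e^(3*t) - 15*e^(2*t) + 75*e^(t) - 125)
d^3M/dt^3 = (4*e^(3*t) + 80*e^(2*t) + 100*e^(t))/(e^(4*t) - 20*e^(3*t) + 150*e^(2*t) - 500*e^(t) + 625)
d^4M/dt^4 = (-4*e^(4*t) - 220*e^(3*t) - 1100*e^(2*t) - 500*e^(t))/(e^(5*t) - 25*e^(4*t) + 250*e^(3*t) - 1250*e^(2*t) + 3125*e^(t) - 3125)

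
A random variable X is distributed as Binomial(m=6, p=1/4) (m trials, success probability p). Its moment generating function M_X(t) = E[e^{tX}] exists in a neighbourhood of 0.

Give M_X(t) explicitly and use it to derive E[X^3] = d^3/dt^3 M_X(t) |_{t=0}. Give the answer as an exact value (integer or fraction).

E[X^3] = D^3[M](0) = 9

M_X(t) = (e^(t)/4 + 3/4)^6
D^3[M](t) = 27*e^(6*t)/512 + 1125*e^(5*t)/2048 + 135*e^(4*t)/64 + 3645*e^(3*t)/1024 + 1215*e^(2*t)/512 + 729*e^(t)/2048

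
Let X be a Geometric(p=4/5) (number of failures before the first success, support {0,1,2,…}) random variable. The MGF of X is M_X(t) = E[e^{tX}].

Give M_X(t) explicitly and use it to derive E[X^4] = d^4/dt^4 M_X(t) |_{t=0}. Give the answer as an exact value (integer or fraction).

M_X(t) = 4/(5*(1 - e^(t)/5))
M^(4)(t) = (-4*e^(4*t) - 220*e^(3*t) - 1100*e^(2*t) - 500*e^(t))/(e^(5*t) - 25*e^(4*t) + 250*e^(3*t) - 1250*e^(2*t) + 3125*e^(t) - 3125)

E[X^4] = M^(4)(0) = 57/32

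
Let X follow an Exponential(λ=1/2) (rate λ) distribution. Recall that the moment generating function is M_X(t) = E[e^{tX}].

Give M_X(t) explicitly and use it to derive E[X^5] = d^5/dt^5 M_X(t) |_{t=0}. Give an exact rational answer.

M_X(t) = 1/(2*(1/2 - t))
D^5[M](t) = 3840/(64*t^6 - 192*t^5 + 240*t^4 - 160*t^3 + 60*t^2 - 12*t + 1)

E[X^5] = D^5[M](0) = 3840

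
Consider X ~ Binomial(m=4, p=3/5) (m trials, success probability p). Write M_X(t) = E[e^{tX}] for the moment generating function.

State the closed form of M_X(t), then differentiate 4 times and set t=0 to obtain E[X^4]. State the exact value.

E[X^4] = M^(4)(0) = 41784/625

M_X(t) = (3*e^(t)/5 + 2/5)^4
M^(4)(t) = 20736*e^(4*t)/625 + 17496*e^(3*t)/625 + 3456*e^(2*t)/625 + 96*e^(t)/625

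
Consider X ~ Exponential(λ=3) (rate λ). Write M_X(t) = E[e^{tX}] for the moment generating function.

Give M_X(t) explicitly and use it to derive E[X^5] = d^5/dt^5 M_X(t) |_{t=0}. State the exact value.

M_X(t) = 3/(3 - t)
M^(5)(t) = 360/(t^6 - 18*t^5 + 135*t^4 - 540*t^3 + 1215*t^2 - 1458*t + 729)

E[X^5] = M^(5)(0) = 40/81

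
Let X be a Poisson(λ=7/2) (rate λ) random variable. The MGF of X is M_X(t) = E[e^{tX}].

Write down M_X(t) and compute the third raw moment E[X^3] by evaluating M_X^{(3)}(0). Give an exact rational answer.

M_X(t) = e^(7*e^(t)/2 - 7/2)
dM/dt = 7*e^(-7/2)*e^(t)*e^(7*e^(t)/2)/2
d^2M/dt^2 = (49*e^(2*t)*e^(7*e^(t)/2) + 14*e^(t)*e^(7*e^(t)/2))*e^(-7/2)/4
d^3M/dt^3 = (343*e^(3*t)*e^(7*e^(t)/2) + 294*e^(2*t)*e^(7*e^(t)/2) + 28*e^(t)*e^(7*e^(t)/2))*e^(-7/2)/8

E[X^3] = d^3M/dt^3 |_{t=0} = 665/8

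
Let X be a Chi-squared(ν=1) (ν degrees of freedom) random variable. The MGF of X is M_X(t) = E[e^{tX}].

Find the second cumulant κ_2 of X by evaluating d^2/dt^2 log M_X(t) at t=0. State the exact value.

M_X(t) = 1/√(1 - 2*t)
K_X(t) = log M_X(t) = -log(1 - 2*t)/2
dK/dt = -1/(2*t - 1)
d^2K/dt^2 = 2/(4*t^2 - 4*t + 1)

κ_2 = d^2K/dt^2 |_{t=0} = 2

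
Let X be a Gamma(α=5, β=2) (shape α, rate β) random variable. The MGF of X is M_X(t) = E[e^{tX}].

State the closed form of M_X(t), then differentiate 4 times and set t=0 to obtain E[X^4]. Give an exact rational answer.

E[X^4] = D^4[M](0) = 105

M_X(t) = 32/(2 - t)^5
D^4[M](t) = -53760/(t^9 - 18*t^8 + 144*t^7 - 672*t^6 + 2016*t^5 - 4032*t^4 + 5376*t^3 - 4608*t^2 + 2304*t - 512)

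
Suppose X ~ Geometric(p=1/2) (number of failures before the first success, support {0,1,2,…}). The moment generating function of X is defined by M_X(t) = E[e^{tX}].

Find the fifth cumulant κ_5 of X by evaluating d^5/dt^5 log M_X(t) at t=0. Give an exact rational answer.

κ_5 = D^5[K](0) = 150

M_X(t) = 1/(2*(1 - e^(t)/2))
K_X(t) = log M_X(t) = -log(1 - e^(t)/2) - log(2)
D^5[K](t) = (-2*e^(4*t) - 44*e^(3*t) - 88*e^(2*t) - 16*e^(t))/(e^(5*t) - 10*e^(4*t) + 40*e^(3*t) - 80*e^(2*t) + 80*e^(t) - 32)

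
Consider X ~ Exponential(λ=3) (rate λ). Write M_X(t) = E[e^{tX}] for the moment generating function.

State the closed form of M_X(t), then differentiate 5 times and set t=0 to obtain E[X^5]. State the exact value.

M_X(t) = 3/(3 - t)
dM/dt = 3/(t^2 - 6*t + 9)
d^2M/dt^2 = -6/(t^3 - 9*t^2 + 27*t - 27)
d^3M/dt^3 = 18/(t^4 - 12*t^3 + 54*t^2 - 108*t + 81)
d^4M/dt^4 = -72/(t^5 - 15*t^4 + 90*t^3 - 270*t^2 + 405*t - 243)
d^5M/dt^5 = 360/(t^6 - 18*t^5 + 135*t^4 - 540*t^3 + 1215*t^2 - 1458*t + 729)

E[X^5] = d^5M/dt^5 |_{t=0} = 40/81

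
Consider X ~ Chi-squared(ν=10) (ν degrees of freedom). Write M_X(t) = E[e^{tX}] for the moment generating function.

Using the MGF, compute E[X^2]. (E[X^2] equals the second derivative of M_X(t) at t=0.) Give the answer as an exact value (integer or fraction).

E[X^2] = M^(2)(0) = 120

M_X(t) = (1 - 2*t)^(-5)
M^(2)(t) = -120/(128*t^7 - 448*t^6 + 672*t^5 - 560*t^4 + 280*t^3 - 84*t^2 + 14*t - 1)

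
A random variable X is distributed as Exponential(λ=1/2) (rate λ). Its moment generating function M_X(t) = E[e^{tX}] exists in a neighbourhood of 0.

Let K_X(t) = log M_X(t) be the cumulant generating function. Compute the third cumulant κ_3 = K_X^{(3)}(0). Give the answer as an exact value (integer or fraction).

κ_3 = d^3K/dt^3 |_{t=0} = 16

M_X(t) = 1/(2*(1/2 - t))
K_X(t) = log M_X(t) = -log(1/2 - t) - log(2)
dK/dt = -2/(2*t - 1)
d^2K/dt^2 = 4/(4*t^2 - 4*t + 1)
d^3K/dt^3 = -16/(8*t^3 - 12*t^2 + 6*t - 1)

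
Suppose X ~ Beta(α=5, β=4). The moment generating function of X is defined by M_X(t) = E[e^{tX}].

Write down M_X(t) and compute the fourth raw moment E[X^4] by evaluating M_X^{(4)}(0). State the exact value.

M_X(t) = ₁F₁(5; 9; t)
M′(t) = 5*₁F₁(6; 10; t)/9
M′′(t) = ₁F₁(7; 11; t)/3
M′′′(t) = 7*₁F₁(8; 12; t)/33
M′′′′(t) = 14*₁F₁(9; 13; t)/99

E[X^4] = M′′′′(0) = 14/99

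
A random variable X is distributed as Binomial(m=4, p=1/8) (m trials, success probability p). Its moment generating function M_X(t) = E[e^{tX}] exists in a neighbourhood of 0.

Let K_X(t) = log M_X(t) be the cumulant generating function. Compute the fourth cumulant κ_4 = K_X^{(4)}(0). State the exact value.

κ_4 = D^4[K](0) = 77/512

M_X(t) = (e^(t)/8 + 7/8)^4
K_X(t) = log M_X(t) = 4*log(e^(t)/8 + 7/8)
D^4[K](t) = (28*e^(3*t) - 784*e^(2*t) + 1372*e^(t))/(e^(4*t) + 28*e^(3*t) + 294*e^(2*t) + 1372*e^(t) + 2401)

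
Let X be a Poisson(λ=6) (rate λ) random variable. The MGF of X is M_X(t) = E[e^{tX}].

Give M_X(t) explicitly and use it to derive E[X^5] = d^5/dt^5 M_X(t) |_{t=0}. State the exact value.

E[X^5] = M′′′′′(0) = 26682

M_X(t) = e^(6*e^(t) - 6)
M′(t) = 6*e^(-6)*e^(t)*e^(6*e^(t))
M′′(t) = (36*e^(2*t)*e^(6*e^(t)) + 6*e^(t)*e^(6*e^(t)))*e^(-6)
M′′′(t) = (216*e^(3*t)*e^(6*e^(t)) + 108*e^(2*t)*e^(6*e^(t)) + 6*e^(t)*e^(6*e^(t)))*e^(-6)
M′′′′(t) = (1296*e^(4*t)*e^(6*e^(t)) + 1296*e^(3*t)*e^(6*e^(t)) + 252*e^(2*t)*e^(6*e^(t)) + 6*e^(t)*e^(6*e^(t)))*e^(-6)
M′′′′′(t) = (7776*e^(5*t)*e^(6*e^(t)) + 12960*e^(4*t)*e^(6*e^(t)) + 5400*e^(3*t)*e^(6*e^(t)) + 540*e^(2*t)*e^(6*e^(t)) + 6*e^(t)*e^(6*e^(t)))*e^(-6)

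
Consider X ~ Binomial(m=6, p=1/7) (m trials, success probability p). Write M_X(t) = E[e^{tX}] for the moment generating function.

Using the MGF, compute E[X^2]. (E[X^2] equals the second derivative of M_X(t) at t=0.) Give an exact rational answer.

M_X(t) = (e^(t)/7 + 6/7)^6
M′(t) = 6*e^(6*t)/117649 + 180*e^(5*t)/117649 + 2160*e^(4*t)/117649 + 12960*e^(3*t)/117649 + 38880*e^(2*t)/117649 + 46656*e^(t)/117649
M′′(t) = 36*e^(6*t)/117649 + 900*e^(5*t)/117649 + 8640*e^(4*t)/117649 + 38880*e^(3*t)/117649 + 77760*e^(2*t)/117649 + 46656*e^(t)/117649

E[X^2] = M′′(0) = 72/49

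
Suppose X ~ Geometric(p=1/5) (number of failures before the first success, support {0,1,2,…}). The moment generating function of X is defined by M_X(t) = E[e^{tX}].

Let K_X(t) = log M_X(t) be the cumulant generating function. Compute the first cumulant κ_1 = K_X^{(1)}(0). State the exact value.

M_X(t) = 1/(5*(1 - 4*e^(t)/5))
K_X(t) = log M_X(t) = -log(1 - 4*e^(t)/5) - log(5)
K^(1)(t) = -4*e^(t)/(4*e^(t) - 5)

κ_1 = K^(1)(0) = 4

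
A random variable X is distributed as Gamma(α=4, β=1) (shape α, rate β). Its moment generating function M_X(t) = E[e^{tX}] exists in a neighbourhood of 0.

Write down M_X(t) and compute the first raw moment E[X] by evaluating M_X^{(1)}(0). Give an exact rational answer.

E[X] = dM/dt |_{t=0} = 4

M_X(t) = (1 - t)^(-4)
dM/dt = -4/(t^5 - 5*t^4 + 10*t^3 - 10*t^2 + 5*t - 1)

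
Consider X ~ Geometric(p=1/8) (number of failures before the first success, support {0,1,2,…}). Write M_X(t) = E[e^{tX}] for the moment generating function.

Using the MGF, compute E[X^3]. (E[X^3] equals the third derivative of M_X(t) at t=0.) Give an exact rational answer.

M_X(t) = 1/(8*(1 - 7*e^(t)/8))
M^(3)(t) = (343*e^(3*t) + 1568*e^(2*t) + 448*e^(t))/(2401*e^(4*t) - 10976*e^(3*t) + 18816*e^(2*t) - 14336*e^(t) + 4096)

E[X^3] = M^(3)(0) = 2359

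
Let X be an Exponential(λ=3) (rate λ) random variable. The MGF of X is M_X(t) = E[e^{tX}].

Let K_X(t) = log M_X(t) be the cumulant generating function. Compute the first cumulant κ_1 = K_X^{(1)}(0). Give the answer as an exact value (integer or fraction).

κ_1 = dK/dt |_{t=0} = 1/3

M_X(t) = 3/(3 - t)
K_X(t) = log M_X(t) = -log(3 - t) + log(3)
dK/dt = -1/(t - 3)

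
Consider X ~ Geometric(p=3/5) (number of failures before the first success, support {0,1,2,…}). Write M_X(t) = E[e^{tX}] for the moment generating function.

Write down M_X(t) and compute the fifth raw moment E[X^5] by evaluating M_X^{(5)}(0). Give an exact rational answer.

M_X(t) = 3/(5*(1 - 2*e^(t)/5))

E[X^5] = M^(5)(0) = 9854/81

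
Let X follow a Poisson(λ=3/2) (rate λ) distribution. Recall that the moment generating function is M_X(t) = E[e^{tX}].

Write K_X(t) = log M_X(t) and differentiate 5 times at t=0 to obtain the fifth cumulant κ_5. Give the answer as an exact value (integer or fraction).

κ_5 = K^(5)(0) = 3/2

M_X(t) = e^(3*e^(t)/2 - 3/2)
K_X(t) = log M_X(t) = 3*e^(t)/2 - 3/2
K^(5)(t) = 3*e^(t)/2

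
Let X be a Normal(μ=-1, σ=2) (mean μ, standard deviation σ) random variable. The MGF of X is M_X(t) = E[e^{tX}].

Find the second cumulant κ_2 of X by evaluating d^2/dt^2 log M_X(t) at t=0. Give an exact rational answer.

M_X(t) = e^(2*t^2 - t)
K_X(t) = log M_X(t) = 2*t^2 - t
K′(t) = 4*t - 1
K′′(t) = 4

κ_2 = K′′(0) = 4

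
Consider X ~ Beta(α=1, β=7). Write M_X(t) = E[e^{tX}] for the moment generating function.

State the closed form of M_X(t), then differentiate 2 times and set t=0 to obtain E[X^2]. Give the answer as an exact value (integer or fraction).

M_X(t) = ₁F₁(1; 8; t)
M′(t) = ₁F₁(2; 9; t)/8
M′′(t) = ₁F₁(3; 10; t)/36

E[X^2] = M′′(0) = 1/36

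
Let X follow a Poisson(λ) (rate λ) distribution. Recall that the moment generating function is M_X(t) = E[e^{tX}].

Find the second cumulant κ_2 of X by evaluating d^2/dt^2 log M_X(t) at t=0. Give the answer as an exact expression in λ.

κ_2 = K′′(0) = λ

M_X(t) = e^(λ*(e^(t) - 1))
K_X(t) = log M_X(t) = λ*(e^(t) - 1)
K′(t) = λ*e^(t)
K′′(t) = λ*e^(t)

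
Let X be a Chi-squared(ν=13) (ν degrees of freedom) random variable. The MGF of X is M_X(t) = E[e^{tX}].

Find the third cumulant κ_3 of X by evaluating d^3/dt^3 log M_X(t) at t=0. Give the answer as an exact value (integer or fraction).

κ_3 = D^3[K](0) = 104

M_X(t) = (1 - 2*t)^(-13/2)
K_X(t) = log M_X(t) = -13*log(1 - 2*t)/2
D^3[K](t) = -104/(8*t^3 - 12*t^2 + 6*t - 1)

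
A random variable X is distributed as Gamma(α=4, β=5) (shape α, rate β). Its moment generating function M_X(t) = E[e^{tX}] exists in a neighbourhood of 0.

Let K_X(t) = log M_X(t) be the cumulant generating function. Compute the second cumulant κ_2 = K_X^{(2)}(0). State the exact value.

κ_2 = K^(2)(0) = 4/25

M_X(t) = 625/(5 - t)^4
K_X(t) = log M_X(t) = -4*log(5 - t) + 4*log(5)
K^(2)(t) = 4/(t^2 - 10*t + 25)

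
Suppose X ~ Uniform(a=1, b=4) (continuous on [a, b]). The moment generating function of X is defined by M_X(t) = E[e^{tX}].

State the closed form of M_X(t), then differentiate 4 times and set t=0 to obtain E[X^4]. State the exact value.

E[X^4] = D^4[M](0) = 341/5

M_X(t) = (e^(4*t) - e^(t))/(3*t)
D^4[M](t) = (256*t^4*e^(4*t) - t^4*e^(t) - 256*t^3*e^(4*t) + 4*t^3*e^(t) + 192*t^2*e^(4*t) - 12*t^2*e^(t) - 96*t*e^(4*t) + 24*t*e^(t) + 24*e^(4*t) - 24*e^(t))/(3*t^5)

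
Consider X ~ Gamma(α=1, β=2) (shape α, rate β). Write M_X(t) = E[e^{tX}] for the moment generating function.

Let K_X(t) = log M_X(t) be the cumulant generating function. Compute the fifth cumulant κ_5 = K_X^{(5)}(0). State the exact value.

κ_5 = d^5K/dt^5 |_{t=0} = 3/4

M_X(t) = 2/(2 - t)
K_X(t) = log M_X(t) = -log(2 - t) + log(2)
dK/dt = -1/(t - 2)
d^2K/dt^2 = 1/(t^2 - 4*t + 4)
d^3K/dt^3 = -2/(t^3 - 6*t^2 + 12*t - 8)
d^4K/dt^4 = 6/(t^4 - 8*t^3 + 24*t^2 - 32*t + 16)
d^5K/dt^5 = -24/(t^5 - 10*t^4 + 40*t^3 - 80*t^2 + 80*t - 32)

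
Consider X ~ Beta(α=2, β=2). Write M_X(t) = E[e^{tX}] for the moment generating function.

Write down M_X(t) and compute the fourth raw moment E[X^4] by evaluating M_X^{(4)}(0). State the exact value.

E[X^4] = M′′′′(0) = 1/7

M_X(t) = ₁F₁(2; 4; t)
M′(t) = ₁F₁(3; 5; t)/2
M′′(t) = 3*₁F₁(4; 6; t)/10
M′′′(t) = ₁F₁(5; 7; t)/5
M′′′′(t) = ₁F₁(6; 8; t)/7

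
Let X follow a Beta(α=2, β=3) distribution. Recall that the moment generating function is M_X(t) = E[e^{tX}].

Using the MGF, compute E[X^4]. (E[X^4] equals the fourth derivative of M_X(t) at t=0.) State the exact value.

M_X(t) = ₁F₁(2; 5; t)
dM/dt = 2*₁F₁(3; 6; t)/5
d^2M/dt^2 = ₁F₁(4; 7; t)/5
d^3M/dt^3 = 4*₁F₁(5; 8; t)/35
d^4M/dt^4 = ₁F₁(6; 9; t)/14

E[X^4] = d^4M/dt^4 |_{t=0} = 1/14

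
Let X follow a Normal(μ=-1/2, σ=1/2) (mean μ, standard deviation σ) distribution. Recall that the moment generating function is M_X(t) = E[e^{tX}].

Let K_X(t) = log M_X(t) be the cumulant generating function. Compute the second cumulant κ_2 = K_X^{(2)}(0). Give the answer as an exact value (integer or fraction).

κ_2 = K′′(0) = 1/4

M_X(t) = e^(t^2/8 - t/2)
K_X(t) = log M_X(t) = t^2/8 - t/2
K′(t) = t/4 - 1/2
K′′(t) = 1/4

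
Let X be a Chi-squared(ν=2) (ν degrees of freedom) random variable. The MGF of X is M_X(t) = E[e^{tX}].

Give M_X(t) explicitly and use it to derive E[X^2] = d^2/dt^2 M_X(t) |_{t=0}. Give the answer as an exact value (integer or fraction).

M_X(t) = 1/(1 - 2*t)
M′(t) = 2/(4*t^2 - 4*t + 1)
M′′(t) = -8/(8*t^3 - 12*t^2 + 6*t - 1)

E[X^2] = M′′(0) = 8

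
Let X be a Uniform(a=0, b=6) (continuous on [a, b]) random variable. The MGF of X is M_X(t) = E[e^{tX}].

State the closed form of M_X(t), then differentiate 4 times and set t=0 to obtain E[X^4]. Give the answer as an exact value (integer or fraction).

M_X(t) = (e^(6*t) - 1)/(6*t)
D^4[M](t) = (216*t^4*e^(6*t) - 144*t^3*e^(6*t) + 72*t^2*e^(6*t) - 24*t*e^(6*t) + 4*e^(6*t) - 4)/t^5

E[X^4] = D^4[M](0) = 1296/5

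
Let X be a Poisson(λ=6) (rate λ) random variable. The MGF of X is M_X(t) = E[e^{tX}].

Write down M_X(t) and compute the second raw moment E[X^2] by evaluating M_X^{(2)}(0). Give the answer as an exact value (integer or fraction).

E[X^2] = d^2M/dt^2 |_{t=0} = 42

M_X(t) = e^(6*e^(t) - 6)
dM/dt = 6*e^(-6)*e^(t)*e^(6*e^(t))
d^2M/dt^2 = (36*e^(2*t)*e^(6*e^(t)) + 6*e^(t)*e^(6*e^(t)))*e^(-6)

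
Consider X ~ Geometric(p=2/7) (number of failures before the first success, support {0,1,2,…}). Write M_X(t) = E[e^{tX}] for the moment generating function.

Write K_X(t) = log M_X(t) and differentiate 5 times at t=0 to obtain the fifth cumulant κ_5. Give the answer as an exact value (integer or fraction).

κ_5 = D^5[K](0) = 5565

M_X(t) = 2/(7*(1 - 5*e^(t)/7))
K_X(t) = log M_X(t) = -log(1 - 5*e^(t)/7) - log(7) + log(2)
D^5[K](t) = (-4375*e^(4*t) - 67375*e^(3*t) - 94325*e^(2*t) - 12005*e^(t))/(3125*e^(5*t) - 21875*e^(4*t) + 61250*e^(3*t) - 85750*e^(2*t) + 60025*e^(t) - 16807)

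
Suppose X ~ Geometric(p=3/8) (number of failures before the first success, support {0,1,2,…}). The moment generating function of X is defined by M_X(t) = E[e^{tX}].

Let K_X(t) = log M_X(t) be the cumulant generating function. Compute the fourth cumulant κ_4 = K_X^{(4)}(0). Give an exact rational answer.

κ_4 = K^(4)(0) = 3320/27

M_X(t) = 3/(8*(1 - 5*e^(t)/8))
K_X(t) = log M_X(t) = -log(1 - 5*e^(t)/8) - 3*log(2) + log(3)
K^(4)(t) = (1000*e^(3*t) + 6400*e^(2*t) + 2560*e^(t))/(625*e^(4*t) - 4000*e^(3*t) + 9600*e^(2*t) - 10240*e^(t) + 4096)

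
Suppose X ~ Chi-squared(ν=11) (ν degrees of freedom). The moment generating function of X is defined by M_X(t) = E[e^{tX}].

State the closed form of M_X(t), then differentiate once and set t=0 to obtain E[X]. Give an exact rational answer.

E[X] = dM/dt |_{t=0} = 11

M_X(t) = (1 - 2*t)^(-11/2)
dM/dt = 11/(64*t^6*√(1 - 2*t) - 192*t^5*√(1 - 2*t) + 240*t^4*√(1 - 2*t) - 160*t^3*√(1 - 2*t) + 60*t^2*√(1 - 2*t) - 12*t*√(1 - 2*t) + √(1 - 2*t))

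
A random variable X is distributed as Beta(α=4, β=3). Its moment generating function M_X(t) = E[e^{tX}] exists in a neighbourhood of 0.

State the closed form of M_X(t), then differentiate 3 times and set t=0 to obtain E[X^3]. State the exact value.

M_X(t) = ₁F₁(4; 7; t)
M′(t) = 4*₁F₁(5; 8; t)/7
M′′(t) = 5*₁F₁(6; 9; t)/14
M′′′(t) = 5*₁F₁(7; 10; t)/21

E[X^3] = M′′′(0) = 5/21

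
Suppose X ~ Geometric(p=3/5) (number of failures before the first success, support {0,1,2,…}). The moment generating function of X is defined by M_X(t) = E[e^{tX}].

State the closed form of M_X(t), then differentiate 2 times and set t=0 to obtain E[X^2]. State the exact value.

E[X^2] = M′′(0) = 14/9

M_X(t) = 3/(5*(1 - 2*e^(t)/5))
M′(t) = 6*e^(t)/(4*e^(2*t) - 20*e^(t) + 25)
M′′(t) = (-12*e^(2*t) - 30*e^(t))/(8*e^(3*t) - 60*e^(2*t) + 150*e^(t) - 125)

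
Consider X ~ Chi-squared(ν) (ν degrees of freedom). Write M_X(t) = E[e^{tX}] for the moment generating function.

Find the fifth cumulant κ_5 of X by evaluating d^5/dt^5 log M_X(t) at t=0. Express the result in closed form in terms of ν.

κ_5 = d^5K/dt^5 |_{t=0} = 384*ν

M_X(t) = (1 - 2*t)^(-ν/2)
K_X(t) = log M_X(t) = -ν*log(1 - 2*t)/2
dK/dt = -ν/(2*t - 1)
d^2K/dt^2 = 2*ν/(4*t^2 - 4*t + 1)
d^3K/dt^3 = -8*ν/(8*t^3 - 12*t^2 + 6*t - 1)
d^4K/dt^4 = 48*ν/(16*t^4 - 32*t^3 + 24*t^2 - 8*t + 1)
d^5K/dt^5 = -384*ν/(32*t^5 - 80*t^4 + 80*t^3 - 40*t^2 + 10*t - 1)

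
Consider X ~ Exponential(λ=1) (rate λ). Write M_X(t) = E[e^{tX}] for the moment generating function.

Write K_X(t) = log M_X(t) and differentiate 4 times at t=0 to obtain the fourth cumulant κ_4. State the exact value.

κ_4 = D^4[K](0) = 6

M_X(t) = 1/(1 - t)
K_X(t) = log M_X(t) = -log(1 - t)
D^4[K](t) = 6/(t^4 - 4*t^3 + 6*t^2 - 4*t + 1)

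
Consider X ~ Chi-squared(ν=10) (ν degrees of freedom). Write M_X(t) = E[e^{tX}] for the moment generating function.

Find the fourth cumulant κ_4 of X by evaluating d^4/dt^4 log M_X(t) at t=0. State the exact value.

κ_4 = K′′′′(0) = 480

M_X(t) = (1 - 2*t)^(-5)
K_X(t) = log M_X(t) = -5*log(1 - 2*t)
K′(t) = -10/(2*t - 1)
K′′(t) = 20/(4*t^2 - 4*t + 1)
K′′′(t) = -80/(8*t^3 - 12*t^2 + 6*t - 1)
K′′′′(t) = 480/(16*t^4 - 32*t^3 + 24*t^2 - 8*t + 1)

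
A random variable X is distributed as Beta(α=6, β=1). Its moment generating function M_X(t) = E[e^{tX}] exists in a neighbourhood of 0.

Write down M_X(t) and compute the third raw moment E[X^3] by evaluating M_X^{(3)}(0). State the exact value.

M_X(t) = ₁F₁(6; 7; t)
M′(t) = 6*₁F₁(7; 8; t)/7
M′′(t) = 3*₁F₁(8; 9; t)/4
M′′′(t) = 2*₁F₁(9; 10; t)/3

E[X^3] = M′′′(0) = 2/3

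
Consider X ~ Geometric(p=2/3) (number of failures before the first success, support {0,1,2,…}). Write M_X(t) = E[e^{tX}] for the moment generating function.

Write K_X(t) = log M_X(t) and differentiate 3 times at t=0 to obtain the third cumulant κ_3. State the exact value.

M_X(t) = 2/(3*(1 - e^(t)/3))
K_X(t) = log M_X(t) = -log(1 - e^(t)/3) - log(3) + log(2)
K′(t) = -e^(t)/(e^(t) - 3)
K′′(t) = 3*e^(t)/(e^(2*t) - 6*e^(t) + 9)
K′′′(t) = (-3*e^(2*t) - 9*e^(t))/(e^(3*t) - 9*e^(2*t) + 27*e^(t) - 27)

κ_3 = K′′′(0) = 3/2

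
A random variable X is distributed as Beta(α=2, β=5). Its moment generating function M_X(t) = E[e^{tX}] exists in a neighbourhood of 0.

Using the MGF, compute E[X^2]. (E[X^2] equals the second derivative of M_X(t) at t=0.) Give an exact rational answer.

E[X^2] = M′′(0) = 3/28

M_X(t) = ₁F₁(2; 7; t)
M′(t) = 2*₁F₁(3; 8; t)/7
M′′(t) = 3*₁F₁(4; 9; t)/28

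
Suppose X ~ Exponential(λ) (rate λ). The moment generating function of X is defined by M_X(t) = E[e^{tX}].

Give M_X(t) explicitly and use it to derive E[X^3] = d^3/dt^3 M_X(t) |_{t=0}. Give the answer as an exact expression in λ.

M_X(t) = λ/(λ - t)
dM/dt = λ/(λ^2 - 2*λ*t + t^2)
d^2M/dt^2 = -2*λ/(-λ^3 + 3*λ^2*t - 3*λ*t^2 + t^3)
d^3M/dt^3 = 6*λ/(λ^4 - 4*λ^3*t + 6*λ^2*t^2 - 4*λ*t^3 + t^4)

E[X^3] = d^3M/dt^3 |_{t=0} = 6/λ^3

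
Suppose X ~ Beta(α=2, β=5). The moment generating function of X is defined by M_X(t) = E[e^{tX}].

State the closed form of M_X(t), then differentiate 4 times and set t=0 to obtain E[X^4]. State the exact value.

E[X^4] = D^4[M](0) = 1/42

M_X(t) = ₁F₁(2; 7; t)
D^4[M](t) = ₁F₁(6; 11; t)/42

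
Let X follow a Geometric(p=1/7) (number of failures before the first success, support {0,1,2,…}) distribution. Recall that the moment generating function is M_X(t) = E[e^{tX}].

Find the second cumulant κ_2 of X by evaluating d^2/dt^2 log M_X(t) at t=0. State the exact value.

M_X(t) = 1/(7*(1 - 6*e^(t)/7))
K_X(t) = log M_X(t) = -log(1 - 6*e^(t)/7) - log(7)
K^(2)(t) = 42*e^(t)/(36*e^(2*t) - 84*e^(t) + 49)

κ_2 = K^(2)(0) = 42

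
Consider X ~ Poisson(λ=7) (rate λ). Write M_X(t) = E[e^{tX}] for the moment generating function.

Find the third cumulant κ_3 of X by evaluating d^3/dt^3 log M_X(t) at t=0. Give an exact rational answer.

M_X(t) = e^(7*e^(t) - 7)
K_X(t) = log M_X(t) = 7*e^(t) - 7
D^3[K](t) = 7*e^(t)

κ_3 = D^3[K](0) = 7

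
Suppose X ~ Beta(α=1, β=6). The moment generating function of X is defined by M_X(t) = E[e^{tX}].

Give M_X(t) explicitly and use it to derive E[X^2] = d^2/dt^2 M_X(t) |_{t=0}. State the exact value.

M_X(t) = ₁F₁(1; 7; t)
M^(2)(t) = ₁F₁(3; 9; t)/28

E[X^2] = M^(2)(0) = 1/28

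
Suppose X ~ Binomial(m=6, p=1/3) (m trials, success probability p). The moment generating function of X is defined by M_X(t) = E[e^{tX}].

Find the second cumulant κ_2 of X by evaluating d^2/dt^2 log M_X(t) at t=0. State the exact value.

κ_2 = K′′(0) = 4/3

M_X(t) = (e^(t)/3 + 2/3)^6
K_X(t) = log M_X(t) = 6*log(e^(t)/3 + 2/3)
K′(t) = 6*e^(t)/(e^(t) + 2)
K′′(t) = 12*e^(t)/(e^(2*t) + 4*e^(t) + 4)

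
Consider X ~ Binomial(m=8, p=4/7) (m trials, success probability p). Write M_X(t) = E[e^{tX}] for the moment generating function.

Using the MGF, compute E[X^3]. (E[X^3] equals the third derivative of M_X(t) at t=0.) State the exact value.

E[X^3] = D^3[M](0) = 5984/49

M_X(t) = (4*e^(t)/7 + 3/7)^8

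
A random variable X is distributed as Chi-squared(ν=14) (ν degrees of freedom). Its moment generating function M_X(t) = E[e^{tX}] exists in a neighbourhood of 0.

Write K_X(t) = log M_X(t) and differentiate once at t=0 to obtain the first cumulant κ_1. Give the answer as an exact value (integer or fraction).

M_X(t) = (1 - 2*t)^(-7)
K_X(t) = log M_X(t) = -7*log(1 - 2*t)
K′(t) = -14/(2*t - 1)

κ_1 = K′(0) = 14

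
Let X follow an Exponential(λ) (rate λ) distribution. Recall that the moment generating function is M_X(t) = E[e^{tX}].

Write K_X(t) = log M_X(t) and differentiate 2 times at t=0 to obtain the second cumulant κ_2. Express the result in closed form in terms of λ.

M_X(t) = λ/(λ - t)
K_X(t) = log M_X(t) = log(λ) - log(λ - t)
K′(t) = -1/(-λ + t)
K′′(t) = 1/(λ^2 - 2*λ*t + t^2)

κ_2 = K′′(0) = λ^(-2)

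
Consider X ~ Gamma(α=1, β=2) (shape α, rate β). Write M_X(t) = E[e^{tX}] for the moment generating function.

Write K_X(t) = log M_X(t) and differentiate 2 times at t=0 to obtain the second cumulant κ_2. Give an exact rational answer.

M_X(t) = 2/(2 - t)
K_X(t) = log M_X(t) = -log(2 - t) + log(2)
D^2[K](t) = 1/(t^2 - 4*t + 4)

κ_2 = D^2[K](0) = 1/4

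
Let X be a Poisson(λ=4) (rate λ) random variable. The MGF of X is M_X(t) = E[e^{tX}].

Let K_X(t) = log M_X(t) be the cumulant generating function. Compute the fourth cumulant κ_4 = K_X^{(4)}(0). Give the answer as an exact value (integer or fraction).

M_X(t) = e^(4*e^(t) - 4)
K_X(t) = log M_X(t) = 4*e^(t) - 4
dK/dt = 4*e^(t)
d^2K/dt^2 = 4*e^(t)
d^3K/dt^3 = 4*e^(t)
d^4K/dt^4 = 4*e^(t)

κ_4 = d^4K/dt^4 |_{t=0} = 4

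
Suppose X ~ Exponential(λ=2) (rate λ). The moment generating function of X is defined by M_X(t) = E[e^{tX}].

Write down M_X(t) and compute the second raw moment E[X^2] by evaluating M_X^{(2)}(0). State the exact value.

E[X^2] = M′′(0) = 1/2

M_X(t) = 2/(2 - t)
M′(t) = 2/(t^2 - 4*t + 4)
M′′(t) = -4/(t^3 - 6*t^2 + 12*t - 8)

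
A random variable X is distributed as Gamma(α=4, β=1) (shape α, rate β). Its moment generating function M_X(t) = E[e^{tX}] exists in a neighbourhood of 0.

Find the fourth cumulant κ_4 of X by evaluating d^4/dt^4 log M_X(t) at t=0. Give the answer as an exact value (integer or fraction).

M_X(t) = (1 - t)^(-4)
K_X(t) = log M_X(t) = -4*log(1 - t)
D^4[K](t) = 24/(t^4 - 4*t^3 + 6*t^2 - 4*t + 1)

κ_4 = D^4[K](0) = 24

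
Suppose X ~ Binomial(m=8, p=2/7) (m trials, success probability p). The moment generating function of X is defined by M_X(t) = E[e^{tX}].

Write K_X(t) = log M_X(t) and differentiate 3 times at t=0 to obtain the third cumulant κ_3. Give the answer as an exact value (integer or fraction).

κ_3 = d^3K/dt^3 |_{t=0} = 240/343

M_X(t) = (2*e^(t)/7 + 5/7)^8
K_X(t) = log M_X(t) = 8*log(2*e^(t)/7 + 5/7)
dK/dt = 16*e^(t)/(2*e^(t) + 5)
d^2K/dt^2 = 80*e^(t)/(4*e^(2*t) + 20*e^(t) + 25)
d^3K/dt^3 = (-160*e^(2*t) + 400*e^(t))/(8*e^(3*t) + 60*e^(2*t) + 150*e^(t) + 125)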